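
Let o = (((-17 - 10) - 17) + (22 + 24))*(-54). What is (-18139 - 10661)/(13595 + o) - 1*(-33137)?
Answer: 446889919/13487 ≈ 33135.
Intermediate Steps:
o = -108 (o = ((-27 - 17) + 46)*(-54) = (-44 + 46)*(-54) = 2*(-54) = -108)
(-18139 - 10661)/(13595 + o) - 1*(-33137) = (-18139 - 10661)/(13595 - 108) - 1*(-33137) = -28800/13487 + 33137 = 446889919/13487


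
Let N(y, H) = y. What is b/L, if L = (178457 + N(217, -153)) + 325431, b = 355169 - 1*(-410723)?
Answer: 765892/504105 ≈ 1.5193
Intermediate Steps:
b = 765892 (b = 355169 + 410723 = 765892)
L = 504105 (L = (178457 + 217) + 325431 = 178674 + 325431 = 504105)
b/L = 765892/504105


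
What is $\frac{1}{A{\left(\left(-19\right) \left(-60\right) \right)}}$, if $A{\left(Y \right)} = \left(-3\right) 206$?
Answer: $- \frac{1}{618} \approx -0.0016181$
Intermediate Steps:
$A{\left(Y \right)} = -618$
$\frac{1}{A{\left(\left(-19\right) \left(-60\right) \right)}} = \frac{1}{-618} = - \frac{1}{618}$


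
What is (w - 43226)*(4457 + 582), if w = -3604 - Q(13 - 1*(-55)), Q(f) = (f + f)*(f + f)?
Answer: -329177714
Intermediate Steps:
Q(f) = 4*f² (Q(f) = (2*f)*(2*f) = 4*f²)
w = -22100 (w = -3604 - 4*(13 - 1*(-55))² = -3604 - 4*(13 + 55)² = -3604 - 4*68² = -3604 - 4*4624 = -3604 - 1*18496 = -3604 - 18496 = -22100)
(w - 43226)*(4457 + 582) = (-22100 - 43226)*(4457 + 582) = -65326*5039 = -329177714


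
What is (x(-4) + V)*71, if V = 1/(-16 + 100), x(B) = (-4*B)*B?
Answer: -381625/84 ≈ -4543.2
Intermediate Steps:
x(B) = -4*B²
V = 1/84 ≈ 0.011905
(x(-4) + V)*71 = (-4*(-4)² + 1/84)*71 = (-4*16 + 1/84)*71 = (-64 + 1/84)*71 = -5375/84*71 = -381625/84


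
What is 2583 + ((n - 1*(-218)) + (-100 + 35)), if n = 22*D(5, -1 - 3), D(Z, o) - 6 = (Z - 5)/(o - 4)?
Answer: 2868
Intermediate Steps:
D(Z, o) = 6 + (-5 + Z)/(-4 + o) (D(Z, o) = 6 + (Z - 5)/(o - 4) = 6 + (-5 + Z)/(-4 + o))
n = 132 (n = 22*((-29 + 5 + 6*(-1 - 3))/(-4 + (-1 - 3))) = 22*((-29 + 5 + 6*(-4))/(-4 - 4)) = 22*((-29 + 5 - 24)/(-8)) = 22*(-⅛*(-48)) = 22*6 = 132)
2583 + ((n - 1*(-218)) + (-100 + 35)) = 2583 + ((132 - 1*(-218)) + (-100 + 35)) = 2583 + ((132 + 218) - 65) = 2583 + (350 - 65) = 2583 + 285 = 2868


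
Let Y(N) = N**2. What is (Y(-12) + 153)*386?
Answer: 114642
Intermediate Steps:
(Y(-12) + 153)*386 = ((-12)**2 + 153)*386 = (144 + 153)*386 = 297*386 = 114642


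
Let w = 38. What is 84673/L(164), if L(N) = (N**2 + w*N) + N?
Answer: 84673/33292 ≈ 2.5433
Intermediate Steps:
L(N) = N**2 + 39*N (L(N) = (N**2 + 38*N) + N = N**2 + 39*N)
84673/L(164) = 84673/((164*(39 + 164))) = 84673/((164*203)) = 84673/33292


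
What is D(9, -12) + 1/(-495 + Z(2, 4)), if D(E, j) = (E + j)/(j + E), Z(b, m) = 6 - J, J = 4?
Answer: 492/493 ≈ 0.99797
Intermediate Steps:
Z(b, m) = 2 (Z(b, m) = 6 - 1*4 = 6 - 4 = 2)
D(E, j) = 1 (D(E, j) = (E + j)/(E + j) = 1)
D(9, -12) + 1/(-495 + Z(2, 4)) = 1 + 1/(-495 + 2) = 1 + 1/(-493) = 1 - 1/493 = 492/493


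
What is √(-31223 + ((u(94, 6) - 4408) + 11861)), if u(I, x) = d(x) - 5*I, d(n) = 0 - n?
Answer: 3*I*√2694 ≈ 155.71*I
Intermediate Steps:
d(n) = -n
u(I, x) = -x - 5*I
√(-31223 + ((u(94, 6) - 4408) + 11861)) = √(-31223 + (((-1*6 - 5*94) - 4408) + 11861)) = √(-31223 + (((-6 - 470) - 4408) + 11861)) = √(-31223 + ((-476 - 4408) + 11861)) = √(-31223 + (-4884 + 11861)) = √(-31223 + 6977) = √(-24246) = 3*I*√2694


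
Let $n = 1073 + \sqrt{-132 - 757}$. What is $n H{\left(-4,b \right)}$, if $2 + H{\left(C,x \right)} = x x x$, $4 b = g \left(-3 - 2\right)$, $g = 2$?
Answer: $- \frac{151293}{8} - \frac{141 i \sqrt{889}}{8} \approx -18912.0 - 525.51 i$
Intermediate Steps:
$b = - \frac{5}{2}$ ($b = \frac{2 \left(-3 - 2\right)}{4} = \frac{2 \left(-5\right)}{4} = \frac{1}{4} \left(-10\right) = - \frac{5}{2} \approx -2.5$)
$n = 1073 + i \sqrt{889}$ ($n = 1073 + \sqrt{-889} = 1073 + i \sqrt{889} \approx 1073.0 + 29.816 i$)
$H{\left(C,x \right)} = -2 + x^{3}$ ($H{\left(C,x \right)} = -2 + x x x = -2 + x x^{2} = -2 + x^{3}$)
$n H{\left(-4,b \right)} = \left(1073 + i \sqrt{889}\right) \left(-2 + \left(- \frac{5}{2}\right)^{3}\right) = \left(1073 + i \sqrt{889}\right) \left(-2 - \frac{125}{8}\right) = \left(1073 + i \sqrt{889}\right) \left(- \frac{141}{8}\right) = - \frac{151293}{8} - \frac{141 i \sqrt{889}}{8}$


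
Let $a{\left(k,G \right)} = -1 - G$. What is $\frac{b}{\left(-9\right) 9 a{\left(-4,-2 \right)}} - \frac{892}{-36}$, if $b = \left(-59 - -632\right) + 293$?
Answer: $\frac{1141}{81} \approx 14.086$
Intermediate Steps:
$b = 866$ ($b = \left(-59 + 632\right) + 293 = 573 + 293 = 866$)
$\frac{b}{\left(-9\right) 9 a{\left(-4,-2 \right)}} - \frac{892}{-36} = \frac{866}{\left(-9\right) 9 \left(-1 - -2\right)} - \frac{892}{-36} = \frac{866}{\left(-81\right) \left(-1 + 2\right)} - - \frac{223}{9} = \frac{866}{\left(-81\right) 1} + \frac{223}{9} = \frac{866}{-81} + \frac{223}{9} = 866 \left(- \frac{1}{81}\right) + \frac{223}{9} = - \frac{866}{81} + \frac{223}{9} = \frac{1141}{81}$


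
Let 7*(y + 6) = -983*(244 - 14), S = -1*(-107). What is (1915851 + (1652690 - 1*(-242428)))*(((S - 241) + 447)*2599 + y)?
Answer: 20839434130413/7 ≈ 2.9771e+12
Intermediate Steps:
S = 107
y = -226132/7 (y = -6 + (-983*(244 - 14))/7 = -6 + (-983*230)/7 = -6 + (1/7)*(-226090) = -6 - 226090/7 = -226132/7 ≈ -32305.)
(1915851 + (1652690 - 1*(-242428)))*(((S - 241) + 447)*2599 + y) = (1915851 + (1652690 - 1*(-242428)))*(((107 - 241) + 447)*2599 - 226132/7) = (1915851 + (1652690 + 242428))*((-134 + 447)*2599 - 226132/7) = (1915851 + 1895118)*(313*2599 - 226132/7) = 3810969*(813487 - 226132/7) = 3810969*(5468277/7) = 20839434130413/7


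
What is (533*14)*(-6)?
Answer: -44772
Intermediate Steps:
(533*14)*(-6) = 7462*(-6) = -44772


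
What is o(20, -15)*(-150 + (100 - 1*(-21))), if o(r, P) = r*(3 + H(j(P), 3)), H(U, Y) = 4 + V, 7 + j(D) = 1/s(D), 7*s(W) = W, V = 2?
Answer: -5220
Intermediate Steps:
s(W) = W/7
j(D) = -7 + 7/D (j(D) = -7 + 1/(D/7) = -7 + 7/D)
H(U, Y) = 6 (H(U, Y) = 4 + 2 = 6)
o(r, P) = 9*r (o(r, P) = r*(3 + 6) = r*9 = 9*r)
o(20, -15)*(-150 + (100 - 1*(-21))) = (9*20)*(-150 + (100 - 1*(-21))) = 180*(-150 + (100 + 21)) = 180*(-150 + 121) = 180*(-29) = -5220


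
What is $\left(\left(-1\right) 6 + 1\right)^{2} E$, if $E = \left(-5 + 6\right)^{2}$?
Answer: $25$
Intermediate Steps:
$E = 1$ ($E = 1^{2} = 1$)
$\left(\left(-1\right) 6 + 1\right)^{2} E = \left(\left(-1\right) 6 + 1\right)^{2} \cdot 1 = \left(-6 + 1\right)^{2} \cdot 1 = \left(-5\right)^{2} \cdot 1 = 25 \cdot 1 = 25$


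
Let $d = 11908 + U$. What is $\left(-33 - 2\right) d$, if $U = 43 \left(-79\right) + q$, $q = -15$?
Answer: $-297360$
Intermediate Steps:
$U = -3412$ ($U = 43 \left(-79\right) - 15 = -3397 - 15 = -3412$)
$d = 8496$ ($d = 11908 - 3412 = 8496$)
$\left(-33 - 2\right) d = \left(-33 - 2\right) 8496 = \left(-35\right) 8496 = -297360$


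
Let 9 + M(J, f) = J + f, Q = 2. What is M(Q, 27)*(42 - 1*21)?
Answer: 420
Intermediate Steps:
M(J, f) = -9 + J + f (M(J, f) = -9 + (J + f) = -9 + J + f)
M(Q, 27)*(42 - 1*21) = (-9 + 2 + 27)*(42 - 1*21) = 20*(42 - 21) = 20*21 = 420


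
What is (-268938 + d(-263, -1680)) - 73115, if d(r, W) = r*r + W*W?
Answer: 2549516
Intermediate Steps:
d(r, W) = W² + r² (d(r, W) = r² + W² = W² + r²)
(-268938 + d(-263, -1680)) - 73115 = (-268938 + ((-1680)² + (-263)²)) - 73115 = (-268938 + (2822400 + 69169)) - 73115 = (-268938 + 2891569) - 73115 = 2622631 - 73115 = 2549516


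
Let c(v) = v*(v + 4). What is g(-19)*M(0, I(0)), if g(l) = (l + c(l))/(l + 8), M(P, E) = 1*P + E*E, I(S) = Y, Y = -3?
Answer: -2394/11 ≈ -217.64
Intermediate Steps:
c(v) = v*(4 + v)
I(S) = -3
M(P, E) = P + E²
g(l) = (l + l*(4 + l))/(8 + l) (g(l) = (l + l*(4 + l))/(l + 8) = (l + l*(4 + l))/(8 + l))
g(-19)*M(0, I(0)) = (-19*(5 - 19)/(8 - 19))*(0 + (-3)²) = (-19*(-14)/(-11))*(0 + 9) = -19*(-1/11)*(-14)*9 = -266/11*9 = -2394/11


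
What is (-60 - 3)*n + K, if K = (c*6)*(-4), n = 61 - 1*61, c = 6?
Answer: -144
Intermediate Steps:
n = 0 (n = 61 - 61 = 0)
K = -144 (K = (6*6)*(-4) = 36*(-4) = -144)
(-60 - 3)*n + K = (-60 - 3)*0 - 144 = -63*0 - 144 = 0 - 144 = -144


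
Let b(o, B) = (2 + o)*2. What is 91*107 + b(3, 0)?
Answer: 9747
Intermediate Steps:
b(o, B) = 4 + 2*o
91*107 + b(3, 0) = 91*107 + (4 + 2*3) = 9737 + (4 + 6) = 9737 + 10 = 9747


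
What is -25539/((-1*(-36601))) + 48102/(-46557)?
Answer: -983200175/568010919 ≈ -1.7310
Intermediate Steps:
-25539/((-1*(-36601))) + 48102/(-46557) = -25539/36601 + 48102*(-1/46557) = -25539*1/36601 - 16034/15519 = -25539/36601 - 16034/15519 = -983200175/568010919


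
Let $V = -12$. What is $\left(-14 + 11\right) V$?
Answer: $36$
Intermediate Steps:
$\left(-14 + 11\right) V = \left(-14 + 11\right) \left(-12\right) = \left(-3\right) \left(-12\right) = 36$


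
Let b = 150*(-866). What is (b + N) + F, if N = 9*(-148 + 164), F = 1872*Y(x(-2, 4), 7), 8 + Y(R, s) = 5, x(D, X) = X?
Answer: -135372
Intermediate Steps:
Y(R, s) = -3 (Y(R, s) = -8 + 5 = -3)
F = -5616 (F = 1872*(-3) = -5616)
N = 144 (N = 9*16 = 144)
b = -129900
(b + N) + F = (-129900 + 144) - 5616 = -129756 - 5616 = -135372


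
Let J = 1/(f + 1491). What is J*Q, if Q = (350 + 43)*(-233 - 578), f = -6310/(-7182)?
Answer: -1144534293/5357336 ≈ -213.64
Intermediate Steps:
f = 3155/3591 (f = -6310*(-1/7182) = 3155/3591 ≈ 0.87859)
Q = -318723 (Q = 393*(-811) = -318723)
J = 3591/5357336 (J = 1/(3155/3591 + 1491) = 1/(5357336/3591) = 3591/5357336 ≈ 0.00067030)
J*Q = (3591/5357336)*(-318723) = -1144534293/5357336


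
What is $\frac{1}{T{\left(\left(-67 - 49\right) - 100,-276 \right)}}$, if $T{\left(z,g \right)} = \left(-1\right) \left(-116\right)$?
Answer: $\frac{1}{116} \approx 0.0086207$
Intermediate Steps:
$T{\left(z,g \right)} = 116$
$\frac{1}{T{\left(\left(-67 - 49\right) - 100,-276 \right)}} = \frac{1}{116}$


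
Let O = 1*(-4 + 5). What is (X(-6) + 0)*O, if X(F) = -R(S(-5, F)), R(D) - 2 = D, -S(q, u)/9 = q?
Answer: -47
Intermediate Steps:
S(q, u) = -9*q
R(D) = 2 + D
O = 1 (O = 1*1 = 1)
X(F) = -47 (X(F) = -(2 - 9*(-5)) = -(2 + 45) = -1*47 = -47)
(X(-6) + 0)*O = (-47 + 0)*1 = -47*1 = -47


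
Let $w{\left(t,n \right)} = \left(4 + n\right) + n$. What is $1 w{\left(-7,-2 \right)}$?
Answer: $0$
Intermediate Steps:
$w{\left(t,n \right)} = 4 + 2 n$
$1 w{\left(-7,-2 \right)} = 1 \left(4 + 2 \left(-2\right)\right) = 1 \left(4 - 4\right) = 1 \cdot 0 = 0$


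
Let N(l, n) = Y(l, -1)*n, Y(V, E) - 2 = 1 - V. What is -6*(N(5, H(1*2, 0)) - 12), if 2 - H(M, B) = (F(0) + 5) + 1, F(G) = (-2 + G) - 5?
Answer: 108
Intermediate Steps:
F(G) = -7 + G
Y(V, E) = 3 - V (Y(V, E) = 2 + (1 - V) = 3 - V)
H(M, B) = 3 (H(M, B) = 2 - (((-7 + 0) + 5) + 1) = 2 - ((-7 + 5) + 1) = 2 - (-2 + 1) = 2 - 1*(-1) = 2 + 1 = 3)
N(l, n) = n*(3 - l) (N(l, n) = (3 - l)*n = n*(3 - l))
-6*(N(5, H(1*2, 0)) - 12) = -6*(3*(3 - 1*5) - 12) = -6*(3*(3 - 5) - 12) = -6*(3*(-2) - 12) = -6*(-6 - 12) = -6*(-18) = 108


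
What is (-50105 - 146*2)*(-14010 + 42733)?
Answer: -1447553031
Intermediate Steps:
(-50105 - 146*2)*(-14010 + 42733) = (-50105 - 292)*28723 = -50397*28723 = -1447553031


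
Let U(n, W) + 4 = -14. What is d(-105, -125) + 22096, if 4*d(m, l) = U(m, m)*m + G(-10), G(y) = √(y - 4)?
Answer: 45137/2 + I*√14/4 ≈ 22569.0 + 0.93541*I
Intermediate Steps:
U(n, W) = -18 (U(n, W) = -4 - 14 = -18)
G(y) = √(-4 + y)
d(m, l) = -9*m/2 + I*√14/4 (d(m, l) = (-18*m + √(-4 - 10))/4 = (-18*m + √(-14))/4 = (-18*m + I*√14)/4 = -9*m/2 + I*√14/4)
d(-105, -125) + 22096 = (-9/2*(-105) + I*√14/4) + 22096 = (945/2 + I*√14/4) + 22096 = 45137/2 + I*√14/4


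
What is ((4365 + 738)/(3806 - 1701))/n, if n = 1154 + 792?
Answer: 729/585190 ≈ 0.0012457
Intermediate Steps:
n = 1946
((4365 + 738)/(3806 - 1701))/n = ((4365 + 738)/(3806 - 1701))/1946 = (5103/2105)*(1/1946) = 729/585190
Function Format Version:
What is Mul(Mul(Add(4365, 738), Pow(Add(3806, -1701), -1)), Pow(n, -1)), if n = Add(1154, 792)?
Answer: Rational(729, 585190) ≈ 0.0012457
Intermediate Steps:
n = 1946
Mul(Mul(Add(4365, 738), Pow(Add(3806, -1701), -1)), Pow(n, -1)) = Mul(Mul(Add(4365, 738), Pow(Add(3806, -1701), -1)), Pow(1946, -1)) = Mul(Mul(5103, Pow(2105, -1)), Rational(1, 1946)) = Mul(Mul(5103, Rational(1, 2105)), Rational(1, 1946)) = Mul(Rational(5103, 2105), Rational(1, 1946)) = Rational(729, 585190)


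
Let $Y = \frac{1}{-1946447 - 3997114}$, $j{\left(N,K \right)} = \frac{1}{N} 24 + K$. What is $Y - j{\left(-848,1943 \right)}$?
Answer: $- \frac{1224106105861}{630017466} \approx -1943.0$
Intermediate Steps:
$j{\left(N,K \right)} = K + \frac{24}{N}$ ($j{\left(N,K \right)} = \frac{24}{N} + K = K + \frac{24}{N}$)
$Y = - \frac{1}{5943561}$ ($Y = \frac{1}{-5943561} = - \frac{1}{5943561} \approx -1.6825 \cdot 10^{-7}$)
$Y - j{\left(-848,1943 \right)} = - \frac{1}{5943561} - \left(1943 + \frac{24}{-848}\right) = - \frac{1}{5943561} - \left(1943 + 24 \left(- \frac{1}{848}\right)\right) = - \frac{1}{5943561} - \left(1943 - \frac{3}{106}\right) = - \frac{1}{5943561} - \frac{205955}{106} = - \frac{1224106105861}{630017466}$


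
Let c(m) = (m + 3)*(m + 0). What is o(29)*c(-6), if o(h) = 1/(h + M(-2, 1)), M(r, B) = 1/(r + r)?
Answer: 72/115 ≈ 0.62609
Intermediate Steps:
c(m) = m*(3 + m) (c(m) = (3 + m)*m = m*(3 + m))
M(r, B) = 1/(2*r)
o(h) = 1/(-¼ + h) (o(h) = 1/(h + (½)/(-2)) = 1/(h + (½)*(-½)) = 1/(h - ¼) = 1/(-¼ + h))
o(29)*c(-6) = (4/(-1 + 4*29))*(-6*(3 - 6)) = (4/(-1 + 116))*(-6*(-3)) = (4/115)*18 = 72/115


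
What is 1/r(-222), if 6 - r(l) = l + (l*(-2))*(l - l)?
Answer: 1/228 ≈ 0.0043860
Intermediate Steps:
r(l) = 6 - l (r(l) = 6 - (l + (l*(-2))*(l - l)) = 6 - (l - 2*l*0) = 6 - (l + 0) = 6 - l)
1/r(-222) = 1/(6 - 1*(-222)) = 1/(6 + 222) = 1/228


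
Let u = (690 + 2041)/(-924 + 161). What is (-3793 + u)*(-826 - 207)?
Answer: 2992384070/763 ≈ 3.9219e+6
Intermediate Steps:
u = -2731/763 (u = 2731/(-763) = 2731*(-1/763) = -2731/763 ≈ -3.5793)
(-3793 + u)*(-826 - 207) = (-3793 - 2731/763)*(-826 - 207) = -2896790/763*(-1033) = 2992384070/763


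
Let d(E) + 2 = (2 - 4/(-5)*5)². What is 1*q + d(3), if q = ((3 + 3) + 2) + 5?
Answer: 47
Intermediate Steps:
d(E) = 34 (d(E) = -2 + (2 - 4/(-5)*5)² = -2 + (2 - 4*(-⅕)*5)² = -2 + (2 + (⅘)*5)² = -2 + (2 + 4)² = -2 + 6² = -2 + 36 = 34)
q = 13 (q = (6 + 2) + 5 = 8 + 5 = 13)
1*q + d(3) = 1*13 + 34 = 13 + 34 = 47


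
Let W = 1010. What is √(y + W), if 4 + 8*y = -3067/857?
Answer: 7*√241991090/3428 ≈ 31.766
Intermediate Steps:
y = -6495/6856 (y = -½ + (-3067/857)/8 = -½ + (-3067*1/857)/8 = -½ + (⅛)*(-3067/857) = -½ - 3067/6856 = -6495/6856 ≈ -0.94735)
√(y + W) = √(-6495/6856 + 1010) = √(6918065/6856) = 7*√241991090/3428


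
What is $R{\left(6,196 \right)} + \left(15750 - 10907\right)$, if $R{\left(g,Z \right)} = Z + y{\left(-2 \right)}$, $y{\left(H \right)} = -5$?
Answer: $5034$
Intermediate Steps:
$R{\left(g,Z \right)} = -5 + Z$ ($R{\left(g,Z \right)} = Z - 5 = -5 + Z$)
$R{\left(6,196 \right)} + \left(15750 - 10907\right) = \left(-5 + 196\right) + \left(15750 - 10907\right) = 191 + \left(15750 - 10907\right) = 191 + 4843 = 5034$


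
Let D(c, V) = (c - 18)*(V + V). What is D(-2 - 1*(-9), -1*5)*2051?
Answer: 225610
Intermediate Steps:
D(c, V) = 2*V*(-18 + c) (D(c, V) = (-18 + c)*(2*V) = 2*V*(-18 + c))
D(-2 - 1*(-9), -1*5)*2051 = (2*(-1*5)*(-18 + (-2 - 1*(-9))))*2051 = (2*(-5)*(-18 + (-2 + 9)))*2051 = (2*(-5)*(-18 + 7))*2051 = (2*(-5)*(-11))*2051 = 110*2051 = 225610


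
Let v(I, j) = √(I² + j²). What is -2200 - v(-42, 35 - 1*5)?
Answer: -2200 - 6*√74 ≈ -2251.6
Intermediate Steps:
-2200 - v(-42, 35 - 1*5) = -2200 - √((-42)² + (35 - 1*5)²) = -2200 - √(1764 + (35 - 5)²) = -2200 - √(1764 + 30²) = -2200 - √(1764 + 900) = -2200 - √2664 = -2200 - 6*√74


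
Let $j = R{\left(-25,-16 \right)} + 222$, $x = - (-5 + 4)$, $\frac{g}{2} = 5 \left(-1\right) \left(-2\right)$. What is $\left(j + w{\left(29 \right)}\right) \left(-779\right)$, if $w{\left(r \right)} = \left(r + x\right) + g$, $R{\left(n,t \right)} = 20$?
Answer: $-227468$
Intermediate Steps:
$g = 20$ ($g = 2 \cdot 5 \left(-1\right) \left(-2\right) = 2 \left(\left(-5\right) \left(-2\right)\right) = 2 \cdot 10 = 20$)
$x = 1$ ($x = \left(-1\right) \left(-1\right) = 1$)
$j = 242$ ($j = 20 + 222 = 242$)
$w{\left(r \right)} = 21 + r$ ($w{\left(r \right)} = \left(r + 1\right) + 20 = \left(1 + r\right) + 20 = 21 + r$)
$\left(j + w{\left(29 \right)}\right) \left(-779\right) = \left(242 + \left(21 + 29\right)\right) \left(-779\right) = \left(242 + 50\right) \left(-779\right) = 292 \left(-779\right) = -227468$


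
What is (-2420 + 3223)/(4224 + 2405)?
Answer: 803/6629 ≈ 0.12113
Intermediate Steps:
(-2420 + 3223)/(4224 + 2405) = 803/6629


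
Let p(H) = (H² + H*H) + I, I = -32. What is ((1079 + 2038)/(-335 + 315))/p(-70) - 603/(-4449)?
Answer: 11548283/96572960 ≈ 0.11958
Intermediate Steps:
p(H) = -32 + 2*H² (p(H) = (H² + H*H) - 32 = (H² + H²) - 32 = 2*H² - 32 = -32 + 2*H²)
((1079 + 2038)/(-335 + 315))/p(-70) - 603/(-4449) = ((1079 + 2038)/(-335 + 315))/(-32 + 2*(-70)²) - 603/(-4449) = (3117/(-20))/(-32 + 2*4900) - 603*(-1/4449) = (3117*(-1/20))/(-32 + 9800) + 201/1483 = -3117/20/9768 + 201/1483 = -3117/20*1/9768 + 201/1483 = -1039/65120 + 201/1483 = 11548283/96572960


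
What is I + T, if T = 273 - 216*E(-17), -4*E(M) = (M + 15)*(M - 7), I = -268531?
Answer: -265666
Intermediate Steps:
E(M) = -(-7 + M)*(15 + M)/4 (E(M) = -(M + 15)*(M - 7)/4 = -(15 + M)*(-7 + M)/4 = -(-7 + M)*(15 + M)/4)
T = 2865 (T = 273 - 216*(105/4 - 2*(-17) - ¼*(-17)²) = 273 - 216*(105/4 + 34 - ¼*289) = 273 - 216*(105/4 + 34 - 289/4) = 273 - 216*(-12) = 273 + 2592 = 2865)
I + T = -268531 + 2865 = -265666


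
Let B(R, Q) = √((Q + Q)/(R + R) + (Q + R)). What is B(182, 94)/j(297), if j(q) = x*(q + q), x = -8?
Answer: -√2289833/432432 ≈ -0.0034993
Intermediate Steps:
j(q) = -16*q (j(q) = -8*(q + q) = -16*q)
B(R, Q) = √(Q + R + Q/R) (B(R, Q) = √((2*Q)/((2*R)) + (Q + R)) = √((2*Q)*(1/(2*R)) + (Q + R)) = √(Q/R + (Q + R)) = √(Q + R + Q/R))
B(182, 94)/j(297) = √(94 + 182 + 94/182)/((-16*297)) = √(94 + 182 + 94*(1/182))/(-4752) = √(94 + 182 + 47/91)*(-1/4752) = √(25163/91)*(-1/4752) = (√2289833/91)*(-1/4752) = -√2289833/432432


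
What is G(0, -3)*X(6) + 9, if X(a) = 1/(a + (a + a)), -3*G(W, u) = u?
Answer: 163/18 ≈ 9.0556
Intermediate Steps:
G(W, u) = -u/3
X(a) = 1/(3*a) (X(a) = 1/(a + 2*a) = 1/(3*a))
G(0, -3)*X(6) + 9 = (-1/3*(-3))*((1/3)/6) + 9 = 1*((1/3)*(1/6)) + 9 = 1*(1/18) + 9 = 1/18 + 9 = 163/18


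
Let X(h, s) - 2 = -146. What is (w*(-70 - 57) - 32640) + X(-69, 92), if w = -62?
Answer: -24910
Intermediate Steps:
X(h, s) = -144 (X(h, s) = 2 - 146 = -144)
(w*(-70 - 57) - 32640) + X(-69, 92) = (-62*(-70 - 57) - 32640) - 144 = (-62*(-127) - 32640) - 144 = (7874 - 32640) - 144 = -24766 - 144 = -24910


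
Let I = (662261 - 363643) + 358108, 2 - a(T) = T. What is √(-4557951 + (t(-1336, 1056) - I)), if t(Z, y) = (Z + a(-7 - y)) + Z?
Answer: 2*I*√1304071 ≈ 2283.9*I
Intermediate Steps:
a(T) = 2 - T
I = 656726 (I = 298618 + 358108 = 656726)
t(Z, y) = 9 + y + 2*Z (t(Z, y) = (Z + (2 - (-7 - y))) + Z = (Z + (2 + (7 + y))) + Z = (Z + (9 + y)) + Z = (9 + Z + y) + Z = 9 + y + 2*Z)
√(-4557951 + (t(-1336, 1056) - I)) = √(-4557951 + ((9 + 1056 + 2*(-1336)) - 1*656726)) = √(-4557951 + ((9 + 1056 - 2672) - 656726)) = √(-4557951 + (-1607 - 656726)) = √(-4557951 - 658333) = √(-5216284) = 2*I*√1304071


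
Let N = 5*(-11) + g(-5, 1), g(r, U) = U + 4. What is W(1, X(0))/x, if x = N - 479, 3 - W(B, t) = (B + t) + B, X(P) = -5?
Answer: -6/529 ≈ -0.011342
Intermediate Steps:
g(r, U) = 4 + U
N = -50 (N = 5*(-11) + (4 + 1) = -55 + 5 = -50)
W(B, t) = 3 - t - 2*B (W(B, t) = 3 - ((B + t) + B) = 3 - (t + 2*B) = 3 + (-t - 2*B) = 3 - t - 2*B)
x = -529 (x = -50 - 479 = -529)
W(1, X(0))/x = (3 - 1*(-5) - 2*1)/(-529) = (3 + 5 - 2)*(-1/529) = 6*(-1/529) = -6/529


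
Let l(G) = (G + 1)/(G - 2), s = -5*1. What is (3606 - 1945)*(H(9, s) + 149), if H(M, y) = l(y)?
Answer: 1739067/7 ≈ 2.4844e+5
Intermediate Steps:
s = -5
l(G) = (1 + G)/(-2 + G)
H(M, y) = (1 + y)/(-2 + y)
(3606 - 1945)*(H(9, s) + 149) = (3606 - 1945)*((1 - 5)/(-2 - 5) + 149) = 1661*(-4/(-7) + 149) = 1661*(-⅐*(-4) + 149) = 1661*(4/7 + 149) = 1661*(1047/7) = 1739067/7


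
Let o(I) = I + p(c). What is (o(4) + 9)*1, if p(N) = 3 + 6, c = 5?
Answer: 22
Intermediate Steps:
p(N) = 9
o(I) = 9 + I (o(I) = I + 9 = 9 + I)
(o(4) + 9)*1 = ((9 + 4) + 9)*1 = (13 + 9)*1 = 22*1 = 22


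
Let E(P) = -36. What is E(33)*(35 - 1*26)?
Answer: -324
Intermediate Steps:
E(33)*(35 - 1*26) = -36*(35 - 1*26) = -36*(35 - 26) = -36*9 = -324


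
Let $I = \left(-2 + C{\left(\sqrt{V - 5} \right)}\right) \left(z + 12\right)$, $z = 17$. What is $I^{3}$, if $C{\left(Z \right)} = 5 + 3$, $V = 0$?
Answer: $5268024$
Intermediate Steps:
$C{\left(Z \right)} = 8$
$I = 174$ ($I = \left(-2 + 8\right) \left(17 + 12\right) = 6 \cdot 29 = 174$)
$I^{3} = 174^{3} = 5268024$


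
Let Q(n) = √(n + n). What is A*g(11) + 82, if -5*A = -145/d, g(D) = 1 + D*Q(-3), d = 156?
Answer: 12821/156 + 319*I*√6/156 ≈ 82.186 + 5.0089*I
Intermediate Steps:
Q(n) = √2*√n (Q(n) = √(2*n) = √2*√n)
g(D) = 1 + I*D*√6 (g(D) = 1 + D*(√2*√(-3)) = 1 + D*(√2*(I*√3)) = 1 + D*(I*√6) = 1 + I*D*√6)
A = 29/156 (A = -(-29)/156 = -⅕*(-145/156) = 29/156 ≈ 0.18590)
A*g(11) + 82 = 29*(1 + I*11*√6)/156 + 82 = 29*(1 + 11*I*√6)/156 + 82 = (29/156 + 319*I*√6/156) + 82 = 12821/156 + 319*I*√6/156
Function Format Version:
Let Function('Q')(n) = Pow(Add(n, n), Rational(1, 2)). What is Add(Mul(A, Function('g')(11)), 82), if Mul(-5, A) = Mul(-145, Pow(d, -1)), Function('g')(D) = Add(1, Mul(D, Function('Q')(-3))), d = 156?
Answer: Add(Rational(12821, 156), Mul(Rational(319, 156), I, Pow(6, Rational(1, 2)))) ≈ Add(82.186, Mul(5.0089, I))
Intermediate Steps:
Function('Q')(n) = Mul(Pow(2, Rational(1, 2)), Pow(n, Rational(1, 2))) (Function('Q')(n) = Pow(Mul(2, n), Rational(1, 2)) = Mul(Pow(2, Rational(1, 2)), Pow(n, Rational(1, 2))))
Function('g')(D) = Add(1, Mul(I, D, Pow(6, Rational(1, 2)))) (Function('g')(D) = Add(1, Mul(D, Mul(Pow(2, Rational(1, 2)), Pow(-3, Rational(1, 2))))) = Add(1, Mul(D, Mul(Pow(2, Rational(1, 2)), Mul(I, Pow(3, Rational(1, 2)))))) = Add(1, Mul(D, Mul(I, Pow(6, Rational(1, 2))))) = Add(1, Mul(I, D, Pow(6, Rational(1, 2)))))
A = Rational(29, 156) (A = Mul(Rational(-1, 5), Mul(-145, Pow(156, -1))) = Mul(Rational(-1, 5), Mul(-145, Rational(1, 156))) = Mul(Rational(-1, 5), Rational(-145, 156)) = Rational(29, 156) ≈ 0.18590)
Add(Mul(A, Function('g')(11)), 82) = Add(Mul(Rational(29, 156), Add(1, Mul(I, 11, Pow(6, Rational(1, 2))))), 82) = Add(Mul(Rational(29, 156), Add(1, Mul(11, I, Pow(6, Rational(1, 2))))), 82) = Add(Add(Rational(29, 156), Mul(Rational(319, 156), I, Pow(6, Rational(1, 2)))), 82) = Add(Rational(12821, 156), Mul(Rational(319, 156), I, Pow(6, Rational(1, 2))))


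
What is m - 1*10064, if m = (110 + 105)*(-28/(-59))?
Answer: -587756/59 ≈ -9962.0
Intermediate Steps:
m = 6020/59 (m = 215*(-28*(-1/59)) = 215*(28/59) = 6020/59 ≈ 102.03)
m - 1*10064 = 6020/59 - 1*10064 = 6020/59 - 10064 = -587756/59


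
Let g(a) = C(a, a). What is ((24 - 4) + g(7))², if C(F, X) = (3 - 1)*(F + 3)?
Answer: 1600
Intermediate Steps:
C(F, X) = 6 + 2*F (C(F, X) = 2*(3 + F) = 6 + 2*F)
g(a) = 6 + 2*a
((24 - 4) + g(7))² = ((24 - 4) + (6 + 2*7))² = (20 + (6 + 14))² = (20 + 20)² = 40² = 1600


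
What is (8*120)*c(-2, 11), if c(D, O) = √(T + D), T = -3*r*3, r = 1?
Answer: 960*I*√11 ≈ 3184.0*I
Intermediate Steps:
T = -9 (T = -3*1*3 = -3*3 = -9)
c(D, O) = √(-9 + D)
(8*120)*c(-2, 11) = (8*120)*√(-9 - 2) = 960*√(-11) = 960*(I*√11) = 960*I*√11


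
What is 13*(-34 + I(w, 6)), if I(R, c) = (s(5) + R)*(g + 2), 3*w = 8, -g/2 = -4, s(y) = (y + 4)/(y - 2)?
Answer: 884/3 ≈ 294.67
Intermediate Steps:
s(y) = (4 + y)/(-2 + y)
g = 8 (g = -2*(-4) = 8)
w = 8/3 (w = (⅓)*8 = 8/3 ≈ 2.6667)
I(R, c) = 30 + 10*R (I(R, c) = ((4 + 5)/(-2 + 5) + R)*(8 + 2) = (9/3 + R)*10 = ((⅓)*9 + R)*10 = (3 + R)*10 = 30 + 10*R)
13*(-34 + I(w, 6)) = 13*(-34 + (30 + 10*(8/3))) = 13*(-34 + (30 + 80/3)) = 13*(-34 + 170/3) = 13*(68/3) = 884/3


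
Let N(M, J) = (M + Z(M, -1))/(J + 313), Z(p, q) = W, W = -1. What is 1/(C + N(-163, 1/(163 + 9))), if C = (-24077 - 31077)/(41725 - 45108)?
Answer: 182130571/2873898234 ≈ 0.063374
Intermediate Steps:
Z(p, q) = -1
N(M, J) = (-1 + M)/(313 + J) (N(M, J) = (M - 1)/(J + 313) = (-1 + M)/(313 + J))
C = 55154/3383 (C = -55154/(-3383) = -55154*(-1/3383) = 55154/3383 ≈ 16.303)
1/(C + N(-163, 1/(163 + 9))) = 1/(55154/3383 + (-1 - 163)/(313 + 1/(163 + 9))) = 1/(55154/3383 - 164/(313 + 1/172)) = 1/(55154/3383 - 164/(53837/172)) = 1/(55154/3383 + (172/53837)*(-164)) = 1/(55154/3383 - 28208/53837) = 1/(2873898234/182130571) = 182130571/2873898234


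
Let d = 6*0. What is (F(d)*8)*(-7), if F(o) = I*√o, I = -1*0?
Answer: 0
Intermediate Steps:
I = 0
d = 0
F(o) = 0 (F(o) = 0*√o = 0)
(F(d)*8)*(-7) = (0*8)*(-7) = 0*(-7) = 0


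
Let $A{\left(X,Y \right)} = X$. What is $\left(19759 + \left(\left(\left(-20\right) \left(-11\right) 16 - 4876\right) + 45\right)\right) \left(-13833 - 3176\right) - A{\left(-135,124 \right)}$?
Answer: $-313781897$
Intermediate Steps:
$\left(19759 + \left(\left(\left(-20\right) \left(-11\right) 16 - 4876\right) + 45\right)\right) \left(-13833 - 3176\right) - A{\left(-135,124 \right)} = \left(19759 + \left(\left(\left(-20\right) \left(-11\right) 16 - 4876\right) + 45\right)\right) \left(-13833 - 3176\right) - -135 = \left(19759 + \left(\left(220 \cdot 16 - 4876\right) + 45\right)\right) \left(-17009\right) + 135 = \left(19759 + \left(\left(3520 - 4876\right) + 45\right)\right) \left(-17009\right) + 135 = \left(19759 + \left(-1356 + 45\right)\right) \left(-17009\right) + 135 = \left(19759 - 1311\right) \left(-17009\right) + 135 = 18448 \left(-17009\right) + 135 = -313782032 + 135 = -313781897$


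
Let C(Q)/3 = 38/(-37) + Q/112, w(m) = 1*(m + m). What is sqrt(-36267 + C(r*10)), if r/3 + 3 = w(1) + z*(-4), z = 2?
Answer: I*sqrt(38936295174)/1036 ≈ 190.47*I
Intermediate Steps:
w(m) = 2*m (w(m) = 1*(2*m) = 2*m)
r = -27 (r = -9 + 3*(2*1 + 2*(-4)) = -9 + 3*(2 - 8) = -9 + 3*(-6) = -9 - 18 = -27)
C(Q) = -114/37 + 3*Q/112 (C(Q) = 3*(38/(-37) + Q/112) = 3*(38*(-1/37) + Q*(1/112)) = 3*(-38/37 + Q/112) = -114/37 + 3*Q/112)
sqrt(-36267 + C(r*10)) = sqrt(-36267 + (-114/37 + 3*(-27*10)/112)) = sqrt(-36267 + (-114/37 + (3/112)*(-270))) = sqrt(-36267 + (-114/37 - 405/56)) = sqrt(-36267 - 21369/2072) = sqrt(-75166593/2072) = I*sqrt(38936295174)/1036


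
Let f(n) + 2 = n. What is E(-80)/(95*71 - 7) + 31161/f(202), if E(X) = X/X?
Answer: 104981509/673800 ≈ 155.81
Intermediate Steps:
E(X) = 1
f(n) = -2 + n
E(-80)/(95*71 - 7) + 31161/f(202) = 1/(95*71 - 7) + 31161/(-2 + 202) = 1/(6745 - 7) + 31161/200 = 1/6738 + 31161*(1/200) = 1*(1/6738) + 31161/200 = 1/6738 + 31161/200 = 104981509/673800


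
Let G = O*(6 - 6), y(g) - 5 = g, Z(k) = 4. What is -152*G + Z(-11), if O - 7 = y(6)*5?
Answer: 4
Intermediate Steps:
y(g) = 5 + g
O = 62 (O = 7 + (5 + 6)*5 = 7 + 11*5 = 7 + 55 = 62)
G = 0 (G = 62*(6 - 6) = 62*0 = 0)
-152*G + Z(-11) = -152*0 + 4 = 0 + 4 = 4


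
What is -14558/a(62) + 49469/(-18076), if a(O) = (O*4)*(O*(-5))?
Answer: -442503289/173710360 ≈ -2.5474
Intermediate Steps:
a(O) = -20*O² (a(O) = (4*O)*(-5*O) = -20*O²)
-14558/a(62) + 49469/(-18076) = -14558/((-20*62²)) + 49469/(-18076) = -14558/((-20*3844)) + 49469*(-1/18076) = -14558/(-76880) - 49469/18076 = -14558*(-1/76880) - 49469/18076 = 7279/38440 - 49469/18076 = -442503289/173710360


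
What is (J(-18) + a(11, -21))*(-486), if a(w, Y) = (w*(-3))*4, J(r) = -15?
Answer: 71442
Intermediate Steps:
a(w, Y) = -12*w (a(w, Y) = -3*w*4 = -12*w)
(J(-18) + a(11, -21))*(-486) = (-15 - 12*11)*(-486) = (-15 - 132)*(-486) = -147*(-486) = 71442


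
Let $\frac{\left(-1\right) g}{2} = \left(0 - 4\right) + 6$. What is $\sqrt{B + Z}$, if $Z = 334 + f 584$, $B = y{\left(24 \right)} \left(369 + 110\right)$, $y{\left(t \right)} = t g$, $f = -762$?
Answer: $i \sqrt{490658} \approx 700.47 i$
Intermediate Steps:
$g = -4$ ($g = - 2 \left(\left(0 - 4\right) + 6\right) = - 2 \left(-4 + 6\right) = \left(-2\right) 2 = -4$)
$y{\left(t \right)} = - 4 t$ ($y{\left(t \right)} = t \left(-4\right) = - 4 t$)
$B = -45984$ ($B = \left(-4\right) 24 \left(369 + 110\right) = \left(-96\right) 479 = -45984$)
$Z = -444674$ ($Z = 334 - 445008 = -444674$)
$\sqrt{B + Z} = \sqrt{-45984 - 444674} = \sqrt{-490658} = i \sqrt{490658}$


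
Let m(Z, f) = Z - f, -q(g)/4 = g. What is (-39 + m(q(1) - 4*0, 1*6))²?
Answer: 2401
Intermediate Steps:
q(g) = -4*g
(-39 + m(q(1) - 4*0, 1*6))² = (-39 + ((-4*1 - 4*0) - 6))² = (-39 + ((-4 + 0) - 1*6))² = (-39 + (-4 - 6))² = (-39 - 10)² = (-49)² = 2401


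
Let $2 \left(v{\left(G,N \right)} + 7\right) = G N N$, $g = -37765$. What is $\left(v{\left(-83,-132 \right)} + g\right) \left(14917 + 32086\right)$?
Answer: $-35763078604$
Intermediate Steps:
$v{\left(G,N \right)} = -7 + \frac{G N^{2}}{2}$ ($v{\left(G,N \right)} = -7 + \frac{G N N}{2} = -7 + \frac{G N^{2}}{2}$)
$\left(v{\left(-83,-132 \right)} + g\right) \left(14917 + 32086\right) = \left(\left(-7 + \frac{1}{2} \left(-83\right) \left(-132\right)^{2}\right) - 37765\right) \left(14917 + 32086\right) = \left(\left(-7 + \frac{1}{2} \left(-83\right) 17424\right) - 37765\right) 47003 = \left(\left(-7 - 723096\right) - 37765\right) 47003 = \left(-723103 - 37765\right) 47003 = \left(-760868\right) 47003 = -35763078604$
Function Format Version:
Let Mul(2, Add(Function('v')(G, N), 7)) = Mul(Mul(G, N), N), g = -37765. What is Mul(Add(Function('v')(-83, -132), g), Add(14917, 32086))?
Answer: -35763078604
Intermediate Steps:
Function('v')(G, N) = Add(-7, Mul(Rational(1, 2), G, Pow(N, 2))) (Function('v')(G, N) = Add(-7, Mul(Rational(1, 2), Mul(Mul(G, N), N))) = Add(-7, Mul(Rational(1, 2), Mul(G, Pow(N, 2)))) = Add(-7, Mul(Rational(1, 2), G, Pow(N, 2))))
Mul(Add(Function('v')(-83, -132), g), Add(14917, 32086)) = Mul(Add(Add(-7, Mul(Rational(1, 2), -83, Pow(-132, 2))), -37765), Add(14917, 32086)) = Mul(Add(Add(-7, Mul(Rational(1, 2), -83, 17424)), -37765), 47003) = Mul(Add(Add(-7, -723096), -37765), 47003) = Mul(Add(-723103, -37765), 47003) = Mul(-760868, 47003) = -35763078604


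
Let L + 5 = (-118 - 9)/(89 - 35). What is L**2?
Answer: 157609/2916 ≈ 54.050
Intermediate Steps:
L = -397/54 (L = -5 + (-118 - 9)/(89 - 35) = -5 - 127/54 = -397/54 ≈ -7.3519)
L**2 = (-397/54)**2 = 157609/2916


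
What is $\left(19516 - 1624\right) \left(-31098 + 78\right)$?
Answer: $-555009840$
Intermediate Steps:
$\left(19516 - 1624\right) \left(-31098 + 78\right) = \left(19516 - 1624\right) \left(-31020\right) = 17892 \left(-31020\right) = -555009840$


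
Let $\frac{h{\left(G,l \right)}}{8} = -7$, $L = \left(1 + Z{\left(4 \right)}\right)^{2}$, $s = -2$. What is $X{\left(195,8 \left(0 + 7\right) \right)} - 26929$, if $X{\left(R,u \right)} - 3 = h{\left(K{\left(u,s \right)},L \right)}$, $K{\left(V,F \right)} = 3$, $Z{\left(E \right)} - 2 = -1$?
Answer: $-26982$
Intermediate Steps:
$Z{\left(E \right)} = 1$ ($Z{\left(E \right)} = 2 - 1 = 1$)
$L = 4$ ($L = \left(1 + 1\right)^{2} = 2^{2} = 4$)
$h{\left(G,l \right)} = -56$ ($h{\left(G,l \right)} = 8 \left(-7\right) = -56$)
$X{\left(R,u \right)} = -53$ ($X{\left(R,u \right)} = 3 - 56 = -53$)
$X{\left(195,8 \left(0 + 7\right) \right)} - 26929 = -53 - 26929 = -26982$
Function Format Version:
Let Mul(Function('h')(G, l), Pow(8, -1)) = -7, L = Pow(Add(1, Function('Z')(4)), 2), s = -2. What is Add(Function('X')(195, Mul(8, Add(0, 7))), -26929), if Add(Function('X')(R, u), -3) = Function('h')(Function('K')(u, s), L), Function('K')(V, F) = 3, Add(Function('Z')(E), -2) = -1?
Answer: -26982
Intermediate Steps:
Function('Z')(E) = 1 (Function('Z')(E) = Add(2, -1) = 1)
L = 4 (L = Pow(Add(1, 1), 2) = Pow(2, 2) = 4)
Function('h')(G, l) = -56 (Function('h')(G, l) = Mul(8, -7) = -56)
Function('X')(R, u) = -53 (Function('X')(R, u) = Add(3, -56) = -53)
Add(Function('X')(195, Mul(8, Add(0, 7))), -26929) = Add(-53, -26929) = -26982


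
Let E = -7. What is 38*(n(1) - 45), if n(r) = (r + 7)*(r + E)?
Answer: -3534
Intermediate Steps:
n(r) = (-7 + r)*(7 + r) (n(r) = (r + 7)*(r - 7) = (7 + r)*(-7 + r) = (-7 + r)*(7 + r))
38*(n(1) - 45) = 38*((-49 + 1²) - 45) = 38*((-49 + 1) - 45) = 38*(-48 - 45) = 38*(-93) = -3534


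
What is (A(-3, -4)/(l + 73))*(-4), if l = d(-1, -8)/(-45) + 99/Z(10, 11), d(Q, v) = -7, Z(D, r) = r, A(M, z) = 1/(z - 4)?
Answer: 45/7394 ≈ 0.0060860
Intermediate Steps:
A(M, z) = 1/(-4 + z)
l = 412/45 (l = -7/(-45) + 99/11 = -7*(-1/45) + 99*(1/11) = 7/45 + 9 = 412/45 ≈ 9.1555)
(A(-3, -4)/(l + 73))*(-4) = (1/((-4 - 4)*(412/45 + 73)))*(-4) = (1/((-8)*(3697/45)))*(-4) = -1/8*45/3697*(-4) = -45/29576*(-4) = 45/7394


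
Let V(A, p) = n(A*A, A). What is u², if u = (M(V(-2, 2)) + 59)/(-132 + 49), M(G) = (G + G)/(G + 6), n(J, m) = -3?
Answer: 3249/6889 ≈ 0.47162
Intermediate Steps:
V(A, p) = -3
M(G) = 2*G/(6 + G) (M(G) = (2*G)/(6 + G) = 2*G/(6 + G))
u = -57/83 (u = (2*(-3)/(6 - 3) + 59)/(-132 + 49) = (2*(-3)/3 + 59)/(-83) = (2*(-3)*(⅓) + 59)*(-1/83) = (-2 + 59)*(-1/83) = 57*(-1/83) = -57/83 ≈ -0.68675)
u² = (-57/83)² = 3249/6889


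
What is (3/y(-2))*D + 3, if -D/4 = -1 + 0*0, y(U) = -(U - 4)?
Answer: 5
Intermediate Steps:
y(U) = 4 - U (y(U) = -(-4 + U) = 4 - U)
D = 4 (D = -4*(-1 + 0*0) = -4*(-1 + 0) = -4*(-1) = 4)
(3/y(-2))*D + 3 = (3/(4 - 1*(-2)))*4 + 3 = (3/(4 + 2))*4 + 3 = (3/6)*4 + 3 = (3*(1/6))*4 + 3 = (1/2)*4 + 3 = 2 + 3 = 5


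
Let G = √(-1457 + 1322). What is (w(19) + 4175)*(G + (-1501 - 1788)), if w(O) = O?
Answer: -13794066 + 12582*I*√15 ≈ -1.3794e+7 + 48730.0*I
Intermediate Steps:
G = 3*I*√15 (G = √(-135) = 3*I*√15 ≈ 11.619*I)
(w(19) + 4175)*(G + (-1501 - 1788)) = (19 + 4175)*(3*I*√15 + (-1501 - 1788)) = 4194*(3*I*√15 - 3289) = 4194*(-3289 + 3*I*√15) = -13794066 + 12582*I*√15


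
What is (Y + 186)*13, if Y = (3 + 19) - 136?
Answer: 936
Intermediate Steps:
Y = -114 (Y = 22 - 136 = -114)
(Y + 186)*13 = (-114 + 186)*13 = 72*13 = 936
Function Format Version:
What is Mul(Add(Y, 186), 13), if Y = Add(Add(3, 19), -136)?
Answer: 936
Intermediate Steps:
Y = -114 (Y = Add(22, -136) = -114)
Mul(Add(Y, 186), 13) = Mul(Add(-114, 186), 13) = Mul(72, 13) = 936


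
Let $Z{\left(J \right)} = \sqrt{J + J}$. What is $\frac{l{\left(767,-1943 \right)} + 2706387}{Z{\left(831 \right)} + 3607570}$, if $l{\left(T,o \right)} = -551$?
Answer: $\frac{4880746389260}{6507280651619} - \frac{1352918 \sqrt{1662}}{6507280651619} \approx 0.75004$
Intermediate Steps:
$Z{\left(J \right)} = \sqrt{2} \sqrt{J}$ ($Z{\left(J \right)} = \sqrt{2 J} = \sqrt{2} \sqrt{J}$)
$\frac{l{\left(767,-1943 \right)} + 2706387}{Z{\left(831 \right)} + 3607570} = \frac{-551 + 2706387}{\sqrt{2} \sqrt{831} + 3607570} = \frac{2705836}{\sqrt{1662} + 3607570} = \frac{2705836}{3607570 + \sqrt{1662}}$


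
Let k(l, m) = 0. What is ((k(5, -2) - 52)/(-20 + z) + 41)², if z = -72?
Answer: 913936/529 ≈ 1727.7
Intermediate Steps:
((k(5, -2) - 52)/(-20 + z) + 41)² = ((0 - 52)/(-20 - 72) + 41)² = (-52/(-92) + 41)² = (-52*(-1/92) + 41)² = (13/23 + 41)² = (956/23)² = 913936/529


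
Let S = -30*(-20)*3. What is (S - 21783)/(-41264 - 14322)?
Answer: 19983/55586 ≈ 0.35950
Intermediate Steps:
S = 1800 (S = 600*3 = 1800)
(S - 21783)/(-41264 - 14322) = (1800 - 21783)/(-41264 - 14322) = -19983/(-55586) = -19983*(-1/55586) = 19983/55586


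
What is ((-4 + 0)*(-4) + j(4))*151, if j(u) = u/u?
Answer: 2567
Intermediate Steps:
j(u) = 1
((-4 + 0)*(-4) + j(4))*151 = ((-4 + 0)*(-4) + 1)*151 = (-4*(-4) + 1)*151 = (16 + 1)*151 = 17*151 = 2567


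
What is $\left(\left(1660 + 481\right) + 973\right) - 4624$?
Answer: $-1510$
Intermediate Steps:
$\left(\left(1660 + 481\right) + 973\right) - 4624 = \left(2141 + 973\right) - 4624 = 3114 - 4624 = -1510$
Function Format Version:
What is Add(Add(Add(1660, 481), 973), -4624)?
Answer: -1510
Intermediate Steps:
Add(Add(Add(1660, 481), 973), -4624) = Add(Add(2141, 973), -4624) = Add(3114, -4624) = -1510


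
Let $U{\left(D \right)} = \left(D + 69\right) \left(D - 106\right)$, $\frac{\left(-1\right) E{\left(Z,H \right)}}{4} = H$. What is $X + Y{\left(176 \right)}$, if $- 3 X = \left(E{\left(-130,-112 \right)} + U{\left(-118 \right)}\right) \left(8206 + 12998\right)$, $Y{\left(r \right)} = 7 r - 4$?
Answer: $-80743604$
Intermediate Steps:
$E{\left(Z,H \right)} = - 4 H$
$Y{\left(r \right)} = -4 + 7 r$
$U{\left(D \right)} = \left(-106 + D\right) \left(69 + D\right)$ ($U{\left(D \right)} = \left(69 + D\right) \left(-106 + D\right) = \left(-106 + D\right) \left(69 + D\right)$)
$X = -80744832$ ($X = - \frac{\left(\left(-4\right) \left(-112\right) - \left(2948 - 13924\right)\right) \left(8206 + 12998\right)}{3} = - \frac{\left(448 + \left(-7314 + 13924 + 4366\right)\right) 21204}{3} = - \frac{\left(448 + 10976\right) 21204}{3} = - \frac{11424 \cdot 21204}{3} = \left(- \frac{1}{3}\right) 242234496 = -80744832$)
$X + Y{\left(176 \right)} = -80744832 + \left(-4 + 7 \cdot 176\right) = -80744832 + \left(-4 + 1232\right) = -80744832 + 1228 = -80743604$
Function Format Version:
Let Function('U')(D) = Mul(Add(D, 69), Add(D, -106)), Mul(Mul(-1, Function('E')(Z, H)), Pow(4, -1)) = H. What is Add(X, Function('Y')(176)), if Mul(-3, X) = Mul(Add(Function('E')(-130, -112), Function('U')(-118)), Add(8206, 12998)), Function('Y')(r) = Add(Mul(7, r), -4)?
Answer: -80743604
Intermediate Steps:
Function('E')(Z, H) = Mul(-4, H)
Function('Y')(r) = Add(-4, Mul(7, r))
Function('U')(D) = Mul(Add(-106, D), Add(69, D)) (Function('U')(D) = Mul(Add(69, D), Add(-106, D)) = Mul(Add(-106, D), Add(69, D)))
X = -80744832 (X = Mul(Rational(-1, 3), Mul(Add(Mul(-4, -112), Add(-7314, Pow(-118, 2), Mul(-37, -118))), Add(8206, 12998))) = Mul(Rational(-1, 3), Mul(Add(448, Add(-7314, 13924, 4366)), 21204)) = Mul(Rational(-1, 3), Mul(Add(448, 10976), 21204)) = Mul(Rational(-1, 3), Mul(11424, 21204)) = Mul(Rational(-1, 3), 242234496) = -80744832)
Add(X, Function('Y')(176)) = Add(-80744832, Add(-4, Mul(7, 176))) = Add(-80744832, Add(-4, 1232)) = Add(-80744832, 1228) = -80743604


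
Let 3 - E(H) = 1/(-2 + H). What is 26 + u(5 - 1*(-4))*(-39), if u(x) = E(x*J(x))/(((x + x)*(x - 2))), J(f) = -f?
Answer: 43693/1743 ≈ 25.068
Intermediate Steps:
E(H) = 3 - 1/(-2 + H)
u(x) = (-7 - 3*x**2)/(2*x*(-2 + x)*(-2 - x**2)) (u(x) = ((-7 + 3*(x*(-x)))/(-2 + x*(-x)))/(((x + x)*(x - 2))) = ((-7 + 3*(-x**2))/(-2 - x**2))/(((2*x)*(-2 + x))) = ((-7 - 3*x**2)/(-2 - x**2))/((2*x*(-2 + x))) = ((-7 - 3*x**2)/(-2 - x**2))*(1/(2*x*(-2 + x))) = (-7 - 3*x**2)/(2*x*(-2 + x)*(-2 - x**2)))
26 + u(5 - 1*(-4))*(-39) = 26 + ((7 + 3*(5 - 1*(-4))**2)/(2*(5 - 1*(-4))*(-2 + (5 - 1*(-4)))*(2 + (5 - 1*(-4))**2)))*(-39) = 26 + ((7 + 3*(5 + 4)**2)/(2*(5 + 4)*(-2 + (5 + 4))*(2 + (5 + 4)**2)))*(-39) = 26 + ((1/2)*(7 + 3*9**2)/(9*(-2 + 9)*(2 + 9**2)))*(-39) = 26 + ((1/2)*(1/9)*(7 + 3*81)/(7*(2 + 81)))*(-39) = 26 + ((1/2)*(1/9)*(1/7)*(7 + 243)/83)*(-39) = 26 + ((1/2)*(1/9)*(1/7)*(1/83)*250)*(-39) = 26 + (125/5229)*(-39) = 26 - 1625/1743 = 43693/1743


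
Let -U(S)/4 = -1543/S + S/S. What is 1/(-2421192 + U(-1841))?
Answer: -1841/4457428008 ≈ -4.1302e-7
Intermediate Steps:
U(S) = -4 + 6172/S (U(S) = -4*(-1543/S + S/S) = -4*(-1543/S + 1) = -4*(1 - 1543/S) = -4 + 6172/S)
1/(-2421192 + U(-1841)) = 1/(-2421192 + (-4 + 6172/(-1841))) = 1/(-2421192 + (-4 + 6172*(-1/1841))) = 1/(-2421192 + (-4 - 6172/1841)) = 1/(-2421192 - 13536/1841) = 1/(-4457428008/1841) = -1841/4457428008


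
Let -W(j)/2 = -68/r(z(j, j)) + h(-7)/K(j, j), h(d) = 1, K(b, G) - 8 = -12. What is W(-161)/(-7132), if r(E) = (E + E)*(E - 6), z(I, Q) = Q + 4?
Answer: -25727/365030024 ≈ -7.0479e-5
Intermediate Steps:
K(b, G) = -4 (K(b, G) = 8 - 12 = -4)
z(I, Q) = 4 + Q
r(E) = 2*E*(-6 + E) (r(E) = (2*E)*(-6 + E) = 2*E*(-6 + E))
W(j) = ½ + 68/((-2 + j)*(4 + j)) (W(j) = -2*(-68*1/(2*(-6 + (4 + j))*(4 + j)) + 1/(-4)) = -2*(-68*1/(2*(-2 + j)*(4 + j)) + 1*(-¼)) = -2*(-68*1/(2*(-2 + j)*(4 + j)) - ¼) = -2*(-34/((-2 + j)*(4 + j)) - ¼) = -2*(-¼ - 34/((-2 + j)*(4 + j))) = ½ + 68/((-2 + j)*(4 + j)))
W(-161)/(-7132) = ((136 + (-2 - 161)*(4 - 161))/(2*(-2 - 161)*(4 - 161)))/(-7132) = ((½)*(136 - 163*(-157))/(-163*(-157)))*(-1/7132) = ((½)*(-1/163)*(-1/157)*(136 + 25591))*(-1/7132) = ((½)*(-1/163)*(-1/157)*25727)*(-1/7132) = (25727/51182)*(-1/7132) = -25727/365030024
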